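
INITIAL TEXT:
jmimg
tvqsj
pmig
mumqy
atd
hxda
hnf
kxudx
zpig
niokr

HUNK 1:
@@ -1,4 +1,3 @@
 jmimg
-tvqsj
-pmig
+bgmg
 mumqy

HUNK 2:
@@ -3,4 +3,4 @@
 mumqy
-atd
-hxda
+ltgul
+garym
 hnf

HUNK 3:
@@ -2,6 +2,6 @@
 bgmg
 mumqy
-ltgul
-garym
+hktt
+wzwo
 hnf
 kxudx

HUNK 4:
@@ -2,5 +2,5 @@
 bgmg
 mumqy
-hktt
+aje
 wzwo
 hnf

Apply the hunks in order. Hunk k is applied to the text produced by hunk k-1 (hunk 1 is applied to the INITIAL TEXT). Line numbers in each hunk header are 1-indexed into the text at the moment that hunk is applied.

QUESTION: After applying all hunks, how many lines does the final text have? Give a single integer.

Hunk 1: at line 1 remove [tvqsj,pmig] add [bgmg] -> 9 lines: jmimg bgmg mumqy atd hxda hnf kxudx zpig niokr
Hunk 2: at line 3 remove [atd,hxda] add [ltgul,garym] -> 9 lines: jmimg bgmg mumqy ltgul garym hnf kxudx zpig niokr
Hunk 3: at line 2 remove [ltgul,garym] add [hktt,wzwo] -> 9 lines: jmimg bgmg mumqy hktt wzwo hnf kxudx zpig niokr
Hunk 4: at line 2 remove [hktt] add [aje] -> 9 lines: jmimg bgmg mumqy aje wzwo hnf kxudx zpig niokr
Final line count: 9

Answer: 9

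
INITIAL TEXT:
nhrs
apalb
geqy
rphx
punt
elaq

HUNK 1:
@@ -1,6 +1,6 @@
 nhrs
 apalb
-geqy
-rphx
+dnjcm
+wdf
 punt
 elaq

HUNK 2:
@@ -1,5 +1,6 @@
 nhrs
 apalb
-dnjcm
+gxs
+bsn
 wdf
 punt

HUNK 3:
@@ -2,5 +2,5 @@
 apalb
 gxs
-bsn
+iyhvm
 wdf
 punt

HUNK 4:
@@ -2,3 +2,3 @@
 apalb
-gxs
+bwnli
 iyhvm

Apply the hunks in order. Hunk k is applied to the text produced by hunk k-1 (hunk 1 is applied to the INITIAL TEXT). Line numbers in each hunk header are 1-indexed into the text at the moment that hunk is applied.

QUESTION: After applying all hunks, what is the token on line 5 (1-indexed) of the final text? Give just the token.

Answer: wdf

Derivation:
Hunk 1: at line 1 remove [geqy,rphx] add [dnjcm,wdf] -> 6 lines: nhrs apalb dnjcm wdf punt elaq
Hunk 2: at line 1 remove [dnjcm] add [gxs,bsn] -> 7 lines: nhrs apalb gxs bsn wdf punt elaq
Hunk 3: at line 2 remove [bsn] add [iyhvm] -> 7 lines: nhrs apalb gxs iyhvm wdf punt elaq
Hunk 4: at line 2 remove [gxs] add [bwnli] -> 7 lines: nhrs apalb bwnli iyhvm wdf punt elaq
Final line 5: wdf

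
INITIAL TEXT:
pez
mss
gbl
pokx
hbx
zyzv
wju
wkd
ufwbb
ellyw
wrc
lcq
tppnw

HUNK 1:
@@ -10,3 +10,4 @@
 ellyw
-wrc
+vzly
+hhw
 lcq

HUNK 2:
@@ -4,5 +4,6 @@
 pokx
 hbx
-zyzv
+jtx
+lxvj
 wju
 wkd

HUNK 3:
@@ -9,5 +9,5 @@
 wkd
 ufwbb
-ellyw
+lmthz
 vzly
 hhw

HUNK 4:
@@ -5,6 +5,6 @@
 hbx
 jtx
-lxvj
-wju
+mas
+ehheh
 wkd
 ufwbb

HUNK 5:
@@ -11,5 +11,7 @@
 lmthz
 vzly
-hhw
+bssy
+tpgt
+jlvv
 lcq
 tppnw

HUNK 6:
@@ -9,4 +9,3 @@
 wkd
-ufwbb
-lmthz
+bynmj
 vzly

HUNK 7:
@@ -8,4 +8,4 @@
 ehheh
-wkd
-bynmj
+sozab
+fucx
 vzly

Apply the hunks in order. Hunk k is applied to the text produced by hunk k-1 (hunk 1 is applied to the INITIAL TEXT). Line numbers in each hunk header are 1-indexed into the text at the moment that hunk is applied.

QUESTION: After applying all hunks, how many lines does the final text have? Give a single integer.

Hunk 1: at line 10 remove [wrc] add [vzly,hhw] -> 14 lines: pez mss gbl pokx hbx zyzv wju wkd ufwbb ellyw vzly hhw lcq tppnw
Hunk 2: at line 4 remove [zyzv] add [jtx,lxvj] -> 15 lines: pez mss gbl pokx hbx jtx lxvj wju wkd ufwbb ellyw vzly hhw lcq tppnw
Hunk 3: at line 9 remove [ellyw] add [lmthz] -> 15 lines: pez mss gbl pokx hbx jtx lxvj wju wkd ufwbb lmthz vzly hhw lcq tppnw
Hunk 4: at line 5 remove [lxvj,wju] add [mas,ehheh] -> 15 lines: pez mss gbl pokx hbx jtx mas ehheh wkd ufwbb lmthz vzly hhw lcq tppnw
Hunk 5: at line 11 remove [hhw] add [bssy,tpgt,jlvv] -> 17 lines: pez mss gbl pokx hbx jtx mas ehheh wkd ufwbb lmthz vzly bssy tpgt jlvv lcq tppnw
Hunk 6: at line 9 remove [ufwbb,lmthz] add [bynmj] -> 16 lines: pez mss gbl pokx hbx jtx mas ehheh wkd bynmj vzly bssy tpgt jlvv lcq tppnw
Hunk 7: at line 8 remove [wkd,bynmj] add [sozab,fucx] -> 16 lines: pez mss gbl pokx hbx jtx mas ehheh sozab fucx vzly bssy tpgt jlvv lcq tppnw
Final line count: 16

Answer: 16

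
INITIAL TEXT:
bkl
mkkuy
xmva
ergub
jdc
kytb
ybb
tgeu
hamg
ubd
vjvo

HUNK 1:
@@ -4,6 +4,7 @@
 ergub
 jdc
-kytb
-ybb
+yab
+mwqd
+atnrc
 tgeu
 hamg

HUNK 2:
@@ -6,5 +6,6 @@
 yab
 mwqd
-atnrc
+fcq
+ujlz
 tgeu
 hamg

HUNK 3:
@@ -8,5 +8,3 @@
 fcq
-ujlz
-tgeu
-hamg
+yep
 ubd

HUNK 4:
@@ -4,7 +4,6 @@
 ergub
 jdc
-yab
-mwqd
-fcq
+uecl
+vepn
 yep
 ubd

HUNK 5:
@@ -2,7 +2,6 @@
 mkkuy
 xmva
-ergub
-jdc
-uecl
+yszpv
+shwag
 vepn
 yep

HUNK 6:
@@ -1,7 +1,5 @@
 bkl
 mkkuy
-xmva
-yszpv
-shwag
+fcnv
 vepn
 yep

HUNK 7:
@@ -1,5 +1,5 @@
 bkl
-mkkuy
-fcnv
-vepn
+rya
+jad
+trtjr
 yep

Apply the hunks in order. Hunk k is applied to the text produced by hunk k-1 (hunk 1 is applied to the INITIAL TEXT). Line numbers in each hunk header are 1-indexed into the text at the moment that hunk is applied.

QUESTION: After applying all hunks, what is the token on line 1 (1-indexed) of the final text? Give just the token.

Hunk 1: at line 4 remove [kytb,ybb] add [yab,mwqd,atnrc] -> 12 lines: bkl mkkuy xmva ergub jdc yab mwqd atnrc tgeu hamg ubd vjvo
Hunk 2: at line 6 remove [atnrc] add [fcq,ujlz] -> 13 lines: bkl mkkuy xmva ergub jdc yab mwqd fcq ujlz tgeu hamg ubd vjvo
Hunk 3: at line 8 remove [ujlz,tgeu,hamg] add [yep] -> 11 lines: bkl mkkuy xmva ergub jdc yab mwqd fcq yep ubd vjvo
Hunk 4: at line 4 remove [yab,mwqd,fcq] add [uecl,vepn] -> 10 lines: bkl mkkuy xmva ergub jdc uecl vepn yep ubd vjvo
Hunk 5: at line 2 remove [ergub,jdc,uecl] add [yszpv,shwag] -> 9 lines: bkl mkkuy xmva yszpv shwag vepn yep ubd vjvo
Hunk 6: at line 1 remove [xmva,yszpv,shwag] add [fcnv] -> 7 lines: bkl mkkuy fcnv vepn yep ubd vjvo
Hunk 7: at line 1 remove [mkkuy,fcnv,vepn] add [rya,jad,trtjr] -> 7 lines: bkl rya jad trtjr yep ubd vjvo
Final line 1: bkl

Answer: bkl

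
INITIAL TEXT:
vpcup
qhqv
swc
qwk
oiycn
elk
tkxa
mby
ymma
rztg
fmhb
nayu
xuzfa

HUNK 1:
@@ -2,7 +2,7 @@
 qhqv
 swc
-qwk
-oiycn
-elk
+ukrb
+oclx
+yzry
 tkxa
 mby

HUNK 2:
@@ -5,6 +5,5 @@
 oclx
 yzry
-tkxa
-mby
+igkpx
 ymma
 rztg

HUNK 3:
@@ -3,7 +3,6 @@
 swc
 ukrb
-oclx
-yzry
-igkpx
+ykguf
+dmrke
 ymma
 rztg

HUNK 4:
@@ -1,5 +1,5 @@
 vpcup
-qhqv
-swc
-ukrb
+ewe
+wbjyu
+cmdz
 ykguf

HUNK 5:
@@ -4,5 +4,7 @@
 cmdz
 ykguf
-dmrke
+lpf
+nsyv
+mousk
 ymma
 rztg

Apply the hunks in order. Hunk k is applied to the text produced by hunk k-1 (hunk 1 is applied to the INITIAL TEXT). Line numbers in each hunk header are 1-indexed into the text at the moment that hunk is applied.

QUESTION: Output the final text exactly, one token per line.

Answer: vpcup
ewe
wbjyu
cmdz
ykguf
lpf
nsyv
mousk
ymma
rztg
fmhb
nayu
xuzfa

Derivation:
Hunk 1: at line 2 remove [qwk,oiycn,elk] add [ukrb,oclx,yzry] -> 13 lines: vpcup qhqv swc ukrb oclx yzry tkxa mby ymma rztg fmhb nayu xuzfa
Hunk 2: at line 5 remove [tkxa,mby] add [igkpx] -> 12 lines: vpcup qhqv swc ukrb oclx yzry igkpx ymma rztg fmhb nayu xuzfa
Hunk 3: at line 3 remove [oclx,yzry,igkpx] add [ykguf,dmrke] -> 11 lines: vpcup qhqv swc ukrb ykguf dmrke ymma rztg fmhb nayu xuzfa
Hunk 4: at line 1 remove [qhqv,swc,ukrb] add [ewe,wbjyu,cmdz] -> 11 lines: vpcup ewe wbjyu cmdz ykguf dmrke ymma rztg fmhb nayu xuzfa
Hunk 5: at line 4 remove [dmrke] add [lpf,nsyv,mousk] -> 13 lines: vpcup ewe wbjyu cmdz ykguf lpf nsyv mousk ymma rztg fmhb nayu xuzfa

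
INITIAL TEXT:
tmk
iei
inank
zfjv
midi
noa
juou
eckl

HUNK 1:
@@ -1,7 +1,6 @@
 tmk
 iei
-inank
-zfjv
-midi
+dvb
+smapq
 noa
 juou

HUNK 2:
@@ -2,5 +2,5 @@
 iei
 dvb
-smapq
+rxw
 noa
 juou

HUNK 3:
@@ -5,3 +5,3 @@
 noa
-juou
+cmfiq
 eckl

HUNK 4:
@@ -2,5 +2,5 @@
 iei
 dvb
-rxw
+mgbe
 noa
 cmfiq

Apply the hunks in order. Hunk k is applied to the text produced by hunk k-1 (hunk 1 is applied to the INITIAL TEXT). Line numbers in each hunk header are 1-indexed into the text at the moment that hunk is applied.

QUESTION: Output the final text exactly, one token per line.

Hunk 1: at line 1 remove [inank,zfjv,midi] add [dvb,smapq] -> 7 lines: tmk iei dvb smapq noa juou eckl
Hunk 2: at line 2 remove [smapq] add [rxw] -> 7 lines: tmk iei dvb rxw noa juou eckl
Hunk 3: at line 5 remove [juou] add [cmfiq] -> 7 lines: tmk iei dvb rxw noa cmfiq eckl
Hunk 4: at line 2 remove [rxw] add [mgbe] -> 7 lines: tmk iei dvb mgbe noa cmfiq eckl

Answer: tmk
iei
dvb
mgbe
noa
cmfiq
eckl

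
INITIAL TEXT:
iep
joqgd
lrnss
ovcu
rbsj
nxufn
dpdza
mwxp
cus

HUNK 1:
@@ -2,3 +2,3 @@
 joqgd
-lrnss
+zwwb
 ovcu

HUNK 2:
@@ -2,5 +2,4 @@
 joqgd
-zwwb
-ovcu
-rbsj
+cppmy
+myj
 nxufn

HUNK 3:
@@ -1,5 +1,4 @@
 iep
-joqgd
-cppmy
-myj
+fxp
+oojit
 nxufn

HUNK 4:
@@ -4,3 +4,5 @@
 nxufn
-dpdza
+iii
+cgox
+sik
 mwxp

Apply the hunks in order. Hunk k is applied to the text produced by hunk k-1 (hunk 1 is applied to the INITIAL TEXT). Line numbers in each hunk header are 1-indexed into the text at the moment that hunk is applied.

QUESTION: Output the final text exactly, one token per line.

Hunk 1: at line 2 remove [lrnss] add [zwwb] -> 9 lines: iep joqgd zwwb ovcu rbsj nxufn dpdza mwxp cus
Hunk 2: at line 2 remove [zwwb,ovcu,rbsj] add [cppmy,myj] -> 8 lines: iep joqgd cppmy myj nxufn dpdza mwxp cus
Hunk 3: at line 1 remove [joqgd,cppmy,myj] add [fxp,oojit] -> 7 lines: iep fxp oojit nxufn dpdza mwxp cus
Hunk 4: at line 4 remove [dpdza] add [iii,cgox,sik] -> 9 lines: iep fxp oojit nxufn iii cgox sik mwxp cus

Answer: iep
fxp
oojit
nxufn
iii
cgox
sik
mwxp
cus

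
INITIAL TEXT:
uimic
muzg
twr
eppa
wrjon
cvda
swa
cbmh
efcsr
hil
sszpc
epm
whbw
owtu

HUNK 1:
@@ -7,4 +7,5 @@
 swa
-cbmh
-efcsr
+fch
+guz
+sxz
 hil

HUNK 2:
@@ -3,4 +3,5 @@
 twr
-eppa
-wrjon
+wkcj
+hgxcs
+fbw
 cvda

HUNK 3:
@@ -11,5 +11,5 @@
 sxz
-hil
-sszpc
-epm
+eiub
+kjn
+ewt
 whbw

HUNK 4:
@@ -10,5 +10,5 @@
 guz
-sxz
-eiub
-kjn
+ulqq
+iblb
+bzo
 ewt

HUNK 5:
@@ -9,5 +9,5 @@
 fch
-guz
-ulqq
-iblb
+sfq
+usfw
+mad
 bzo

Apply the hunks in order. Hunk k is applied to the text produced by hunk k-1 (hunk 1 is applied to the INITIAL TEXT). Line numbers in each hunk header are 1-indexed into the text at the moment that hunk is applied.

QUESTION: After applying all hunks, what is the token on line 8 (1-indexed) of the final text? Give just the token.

Answer: swa

Derivation:
Hunk 1: at line 7 remove [cbmh,efcsr] add [fch,guz,sxz] -> 15 lines: uimic muzg twr eppa wrjon cvda swa fch guz sxz hil sszpc epm whbw owtu
Hunk 2: at line 3 remove [eppa,wrjon] add [wkcj,hgxcs,fbw] -> 16 lines: uimic muzg twr wkcj hgxcs fbw cvda swa fch guz sxz hil sszpc epm whbw owtu
Hunk 3: at line 11 remove [hil,sszpc,epm] add [eiub,kjn,ewt] -> 16 lines: uimic muzg twr wkcj hgxcs fbw cvda swa fch guz sxz eiub kjn ewt whbw owtu
Hunk 4: at line 10 remove [sxz,eiub,kjn] add [ulqq,iblb,bzo] -> 16 lines: uimic muzg twr wkcj hgxcs fbw cvda swa fch guz ulqq iblb bzo ewt whbw owtu
Hunk 5: at line 9 remove [guz,ulqq,iblb] add [sfq,usfw,mad] -> 16 lines: uimic muzg twr wkcj hgxcs fbw cvda swa fch sfq usfw mad bzo ewt whbw owtu
Final line 8: swa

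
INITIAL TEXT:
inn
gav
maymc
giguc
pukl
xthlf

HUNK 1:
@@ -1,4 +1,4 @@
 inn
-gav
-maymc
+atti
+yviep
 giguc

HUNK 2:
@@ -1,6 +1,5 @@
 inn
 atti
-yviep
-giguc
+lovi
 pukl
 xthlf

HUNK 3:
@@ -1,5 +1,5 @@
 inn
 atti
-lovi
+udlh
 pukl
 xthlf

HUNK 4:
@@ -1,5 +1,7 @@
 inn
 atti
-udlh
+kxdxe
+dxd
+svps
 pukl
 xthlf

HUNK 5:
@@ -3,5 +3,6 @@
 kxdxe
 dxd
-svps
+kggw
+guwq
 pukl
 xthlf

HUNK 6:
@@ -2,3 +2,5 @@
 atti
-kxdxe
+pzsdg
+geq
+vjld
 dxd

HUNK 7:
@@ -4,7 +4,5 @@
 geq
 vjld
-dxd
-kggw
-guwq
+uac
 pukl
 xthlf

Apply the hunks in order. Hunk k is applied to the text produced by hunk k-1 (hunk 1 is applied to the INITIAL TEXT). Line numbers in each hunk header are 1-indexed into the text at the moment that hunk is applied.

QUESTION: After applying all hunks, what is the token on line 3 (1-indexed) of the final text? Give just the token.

Answer: pzsdg

Derivation:
Hunk 1: at line 1 remove [gav,maymc] add [atti,yviep] -> 6 lines: inn atti yviep giguc pukl xthlf
Hunk 2: at line 1 remove [yviep,giguc] add [lovi] -> 5 lines: inn atti lovi pukl xthlf
Hunk 3: at line 1 remove [lovi] add [udlh] -> 5 lines: inn atti udlh pukl xthlf
Hunk 4: at line 1 remove [udlh] add [kxdxe,dxd,svps] -> 7 lines: inn atti kxdxe dxd svps pukl xthlf
Hunk 5: at line 3 remove [svps] add [kggw,guwq] -> 8 lines: inn atti kxdxe dxd kggw guwq pukl xthlf
Hunk 6: at line 2 remove [kxdxe] add [pzsdg,geq,vjld] -> 10 lines: inn atti pzsdg geq vjld dxd kggw guwq pukl xthlf
Hunk 7: at line 4 remove [dxd,kggw,guwq] add [uac] -> 8 lines: inn atti pzsdg geq vjld uac pukl xthlf
Final line 3: pzsdg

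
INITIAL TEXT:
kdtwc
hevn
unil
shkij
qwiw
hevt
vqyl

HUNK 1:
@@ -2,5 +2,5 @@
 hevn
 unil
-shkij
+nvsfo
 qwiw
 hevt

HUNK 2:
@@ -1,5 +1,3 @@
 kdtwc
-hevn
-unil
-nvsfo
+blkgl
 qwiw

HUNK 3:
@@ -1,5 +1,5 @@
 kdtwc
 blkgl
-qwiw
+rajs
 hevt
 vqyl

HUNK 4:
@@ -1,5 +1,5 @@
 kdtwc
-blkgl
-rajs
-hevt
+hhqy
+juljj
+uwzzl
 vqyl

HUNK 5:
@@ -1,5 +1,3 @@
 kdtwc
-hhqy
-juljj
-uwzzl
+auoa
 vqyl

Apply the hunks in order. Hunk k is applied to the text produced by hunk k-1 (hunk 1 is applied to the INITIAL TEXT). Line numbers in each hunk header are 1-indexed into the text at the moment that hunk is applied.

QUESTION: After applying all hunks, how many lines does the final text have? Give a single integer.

Hunk 1: at line 2 remove [shkij] add [nvsfo] -> 7 lines: kdtwc hevn unil nvsfo qwiw hevt vqyl
Hunk 2: at line 1 remove [hevn,unil,nvsfo] add [blkgl] -> 5 lines: kdtwc blkgl qwiw hevt vqyl
Hunk 3: at line 1 remove [qwiw] add [rajs] -> 5 lines: kdtwc blkgl rajs hevt vqyl
Hunk 4: at line 1 remove [blkgl,rajs,hevt] add [hhqy,juljj,uwzzl] -> 5 lines: kdtwc hhqy juljj uwzzl vqyl
Hunk 5: at line 1 remove [hhqy,juljj,uwzzl] add [auoa] -> 3 lines: kdtwc auoa vqyl
Final line count: 3

Answer: 3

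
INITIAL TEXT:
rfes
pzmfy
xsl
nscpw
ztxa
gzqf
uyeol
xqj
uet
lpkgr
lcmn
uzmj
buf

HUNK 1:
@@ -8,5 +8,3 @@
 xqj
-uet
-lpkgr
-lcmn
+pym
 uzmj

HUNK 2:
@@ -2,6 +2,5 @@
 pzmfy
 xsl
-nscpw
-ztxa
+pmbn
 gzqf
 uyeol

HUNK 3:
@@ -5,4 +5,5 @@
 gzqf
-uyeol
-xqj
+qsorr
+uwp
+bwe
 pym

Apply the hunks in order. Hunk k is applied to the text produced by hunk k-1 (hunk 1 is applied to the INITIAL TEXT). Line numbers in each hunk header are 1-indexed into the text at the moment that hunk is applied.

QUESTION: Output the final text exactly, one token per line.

Answer: rfes
pzmfy
xsl
pmbn
gzqf
qsorr
uwp
bwe
pym
uzmj
buf

Derivation:
Hunk 1: at line 8 remove [uet,lpkgr,lcmn] add [pym] -> 11 lines: rfes pzmfy xsl nscpw ztxa gzqf uyeol xqj pym uzmj buf
Hunk 2: at line 2 remove [nscpw,ztxa] add [pmbn] -> 10 lines: rfes pzmfy xsl pmbn gzqf uyeol xqj pym uzmj buf
Hunk 3: at line 5 remove [uyeol,xqj] add [qsorr,uwp,bwe] -> 11 lines: rfes pzmfy xsl pmbn gzqf qsorr uwp bwe pym uzmj buf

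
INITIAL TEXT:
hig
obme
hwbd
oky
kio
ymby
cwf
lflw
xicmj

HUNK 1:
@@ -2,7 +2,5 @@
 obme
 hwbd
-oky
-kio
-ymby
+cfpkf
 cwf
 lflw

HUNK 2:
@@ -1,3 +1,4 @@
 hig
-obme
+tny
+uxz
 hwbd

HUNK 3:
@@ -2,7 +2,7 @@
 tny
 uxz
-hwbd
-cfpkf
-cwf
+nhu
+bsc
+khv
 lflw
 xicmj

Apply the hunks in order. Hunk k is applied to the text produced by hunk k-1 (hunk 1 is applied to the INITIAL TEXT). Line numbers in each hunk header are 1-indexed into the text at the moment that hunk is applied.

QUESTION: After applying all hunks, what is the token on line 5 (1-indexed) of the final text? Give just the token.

Answer: bsc

Derivation:
Hunk 1: at line 2 remove [oky,kio,ymby] add [cfpkf] -> 7 lines: hig obme hwbd cfpkf cwf lflw xicmj
Hunk 2: at line 1 remove [obme] add [tny,uxz] -> 8 lines: hig tny uxz hwbd cfpkf cwf lflw xicmj
Hunk 3: at line 2 remove [hwbd,cfpkf,cwf] add [nhu,bsc,khv] -> 8 lines: hig tny uxz nhu bsc khv lflw xicmj
Final line 5: bsc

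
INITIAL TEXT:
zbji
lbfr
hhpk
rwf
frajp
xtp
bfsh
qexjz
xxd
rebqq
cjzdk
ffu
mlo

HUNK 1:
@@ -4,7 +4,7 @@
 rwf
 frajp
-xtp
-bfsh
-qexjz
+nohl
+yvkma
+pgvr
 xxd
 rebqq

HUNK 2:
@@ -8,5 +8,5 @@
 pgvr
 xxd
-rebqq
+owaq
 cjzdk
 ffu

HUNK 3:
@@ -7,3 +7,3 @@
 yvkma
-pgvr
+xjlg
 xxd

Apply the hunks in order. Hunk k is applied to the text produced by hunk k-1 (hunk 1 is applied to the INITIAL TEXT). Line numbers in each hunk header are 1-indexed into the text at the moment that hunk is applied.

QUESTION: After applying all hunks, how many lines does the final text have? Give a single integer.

Answer: 13

Derivation:
Hunk 1: at line 4 remove [xtp,bfsh,qexjz] add [nohl,yvkma,pgvr] -> 13 lines: zbji lbfr hhpk rwf frajp nohl yvkma pgvr xxd rebqq cjzdk ffu mlo
Hunk 2: at line 8 remove [rebqq] add [owaq] -> 13 lines: zbji lbfr hhpk rwf frajp nohl yvkma pgvr xxd owaq cjzdk ffu mlo
Hunk 3: at line 7 remove [pgvr] add [xjlg] -> 13 lines: zbji lbfr hhpk rwf frajp nohl yvkma xjlg xxd owaq cjzdk ffu mlo
Final line count: 13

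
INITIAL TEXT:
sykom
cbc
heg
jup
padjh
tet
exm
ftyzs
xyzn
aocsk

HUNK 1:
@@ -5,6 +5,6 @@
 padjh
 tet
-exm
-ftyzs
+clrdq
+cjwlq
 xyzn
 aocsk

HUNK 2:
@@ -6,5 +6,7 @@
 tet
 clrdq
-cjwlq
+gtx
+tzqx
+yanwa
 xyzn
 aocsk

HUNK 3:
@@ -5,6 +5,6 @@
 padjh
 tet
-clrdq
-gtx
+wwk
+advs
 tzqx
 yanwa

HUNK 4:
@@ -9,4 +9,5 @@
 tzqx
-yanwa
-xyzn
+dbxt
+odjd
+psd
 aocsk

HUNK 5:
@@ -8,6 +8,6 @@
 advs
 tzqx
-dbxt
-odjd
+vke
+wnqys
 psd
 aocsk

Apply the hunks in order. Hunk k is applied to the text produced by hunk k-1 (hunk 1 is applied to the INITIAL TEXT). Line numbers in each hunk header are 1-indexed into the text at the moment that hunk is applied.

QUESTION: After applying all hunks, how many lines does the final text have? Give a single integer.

Answer: 13

Derivation:
Hunk 1: at line 5 remove [exm,ftyzs] add [clrdq,cjwlq] -> 10 lines: sykom cbc heg jup padjh tet clrdq cjwlq xyzn aocsk
Hunk 2: at line 6 remove [cjwlq] add [gtx,tzqx,yanwa] -> 12 lines: sykom cbc heg jup padjh tet clrdq gtx tzqx yanwa xyzn aocsk
Hunk 3: at line 5 remove [clrdq,gtx] add [wwk,advs] -> 12 lines: sykom cbc heg jup padjh tet wwk advs tzqx yanwa xyzn aocsk
Hunk 4: at line 9 remove [yanwa,xyzn] add [dbxt,odjd,psd] -> 13 lines: sykom cbc heg jup padjh tet wwk advs tzqx dbxt odjd psd aocsk
Hunk 5: at line 8 remove [dbxt,odjd] add [vke,wnqys] -> 13 lines: sykom cbc heg jup padjh tet wwk advs tzqx vke wnqys psd aocsk
Final line count: 13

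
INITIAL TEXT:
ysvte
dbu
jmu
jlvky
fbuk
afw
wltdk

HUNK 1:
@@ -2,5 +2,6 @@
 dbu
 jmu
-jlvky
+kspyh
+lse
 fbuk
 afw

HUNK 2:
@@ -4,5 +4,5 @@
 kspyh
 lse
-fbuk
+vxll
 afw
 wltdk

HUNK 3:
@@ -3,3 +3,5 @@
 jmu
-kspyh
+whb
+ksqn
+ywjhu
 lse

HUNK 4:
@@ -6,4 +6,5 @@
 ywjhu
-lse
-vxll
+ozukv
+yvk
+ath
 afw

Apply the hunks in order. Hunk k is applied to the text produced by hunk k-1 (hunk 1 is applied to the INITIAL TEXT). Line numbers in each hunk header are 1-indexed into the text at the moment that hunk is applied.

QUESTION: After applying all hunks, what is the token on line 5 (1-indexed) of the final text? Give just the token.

Hunk 1: at line 2 remove [jlvky] add [kspyh,lse] -> 8 lines: ysvte dbu jmu kspyh lse fbuk afw wltdk
Hunk 2: at line 4 remove [fbuk] add [vxll] -> 8 lines: ysvte dbu jmu kspyh lse vxll afw wltdk
Hunk 3: at line 3 remove [kspyh] add [whb,ksqn,ywjhu] -> 10 lines: ysvte dbu jmu whb ksqn ywjhu lse vxll afw wltdk
Hunk 4: at line 6 remove [lse,vxll] add [ozukv,yvk,ath] -> 11 lines: ysvte dbu jmu whb ksqn ywjhu ozukv yvk ath afw wltdk
Final line 5: ksqn

Answer: ksqn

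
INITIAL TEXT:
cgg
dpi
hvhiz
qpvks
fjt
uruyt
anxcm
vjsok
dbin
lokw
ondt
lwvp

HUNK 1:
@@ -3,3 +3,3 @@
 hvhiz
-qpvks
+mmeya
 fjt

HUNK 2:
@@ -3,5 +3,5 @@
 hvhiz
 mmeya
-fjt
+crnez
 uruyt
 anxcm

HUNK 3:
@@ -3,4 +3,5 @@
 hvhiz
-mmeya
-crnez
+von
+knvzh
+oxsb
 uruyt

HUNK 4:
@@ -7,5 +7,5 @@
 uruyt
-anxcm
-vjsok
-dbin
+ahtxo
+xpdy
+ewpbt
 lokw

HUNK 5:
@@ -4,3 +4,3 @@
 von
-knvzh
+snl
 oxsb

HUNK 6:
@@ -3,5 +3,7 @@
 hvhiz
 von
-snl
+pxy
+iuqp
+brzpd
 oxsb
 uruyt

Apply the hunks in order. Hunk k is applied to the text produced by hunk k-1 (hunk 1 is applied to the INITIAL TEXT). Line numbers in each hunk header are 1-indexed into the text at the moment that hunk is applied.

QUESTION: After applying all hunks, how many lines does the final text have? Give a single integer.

Answer: 15

Derivation:
Hunk 1: at line 3 remove [qpvks] add [mmeya] -> 12 lines: cgg dpi hvhiz mmeya fjt uruyt anxcm vjsok dbin lokw ondt lwvp
Hunk 2: at line 3 remove [fjt] add [crnez] -> 12 lines: cgg dpi hvhiz mmeya crnez uruyt anxcm vjsok dbin lokw ondt lwvp
Hunk 3: at line 3 remove [mmeya,crnez] add [von,knvzh,oxsb] -> 13 lines: cgg dpi hvhiz von knvzh oxsb uruyt anxcm vjsok dbin lokw ondt lwvp
Hunk 4: at line 7 remove [anxcm,vjsok,dbin] add [ahtxo,xpdy,ewpbt] -> 13 lines: cgg dpi hvhiz von knvzh oxsb uruyt ahtxo xpdy ewpbt lokw ondt lwvp
Hunk 5: at line 4 remove [knvzh] add [snl] -> 13 lines: cgg dpi hvhiz von snl oxsb uruyt ahtxo xpdy ewpbt lokw ondt lwvp
Hunk 6: at line 3 remove [snl] add [pxy,iuqp,brzpd] -> 15 lines: cgg dpi hvhiz von pxy iuqp brzpd oxsb uruyt ahtxo xpdy ewpbt lokw ondt lwvp
Final line count: 15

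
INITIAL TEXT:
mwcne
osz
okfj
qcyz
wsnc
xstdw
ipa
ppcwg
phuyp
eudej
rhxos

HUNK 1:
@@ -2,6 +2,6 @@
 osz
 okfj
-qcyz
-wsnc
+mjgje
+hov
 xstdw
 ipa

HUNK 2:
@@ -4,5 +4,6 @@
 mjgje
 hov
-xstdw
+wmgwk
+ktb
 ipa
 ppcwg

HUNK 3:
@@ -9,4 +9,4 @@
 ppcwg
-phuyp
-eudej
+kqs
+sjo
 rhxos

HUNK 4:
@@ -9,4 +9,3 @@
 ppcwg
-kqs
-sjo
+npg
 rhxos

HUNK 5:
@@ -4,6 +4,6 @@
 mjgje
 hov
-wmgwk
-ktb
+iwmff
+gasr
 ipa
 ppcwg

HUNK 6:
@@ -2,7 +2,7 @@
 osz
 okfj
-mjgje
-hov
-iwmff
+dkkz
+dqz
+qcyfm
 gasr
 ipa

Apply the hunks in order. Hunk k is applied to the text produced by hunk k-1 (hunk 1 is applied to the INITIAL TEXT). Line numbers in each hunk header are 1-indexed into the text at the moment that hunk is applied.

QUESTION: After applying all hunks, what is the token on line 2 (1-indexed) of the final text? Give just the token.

Hunk 1: at line 2 remove [qcyz,wsnc] add [mjgje,hov] -> 11 lines: mwcne osz okfj mjgje hov xstdw ipa ppcwg phuyp eudej rhxos
Hunk 2: at line 4 remove [xstdw] add [wmgwk,ktb] -> 12 lines: mwcne osz okfj mjgje hov wmgwk ktb ipa ppcwg phuyp eudej rhxos
Hunk 3: at line 9 remove [phuyp,eudej] add [kqs,sjo] -> 12 lines: mwcne osz okfj mjgje hov wmgwk ktb ipa ppcwg kqs sjo rhxos
Hunk 4: at line 9 remove [kqs,sjo] add [npg] -> 11 lines: mwcne osz okfj mjgje hov wmgwk ktb ipa ppcwg npg rhxos
Hunk 5: at line 4 remove [wmgwk,ktb] add [iwmff,gasr] -> 11 lines: mwcne osz okfj mjgje hov iwmff gasr ipa ppcwg npg rhxos
Hunk 6: at line 2 remove [mjgje,hov,iwmff] add [dkkz,dqz,qcyfm] -> 11 lines: mwcne osz okfj dkkz dqz qcyfm gasr ipa ppcwg npg rhxos
Final line 2: osz

Answer: osz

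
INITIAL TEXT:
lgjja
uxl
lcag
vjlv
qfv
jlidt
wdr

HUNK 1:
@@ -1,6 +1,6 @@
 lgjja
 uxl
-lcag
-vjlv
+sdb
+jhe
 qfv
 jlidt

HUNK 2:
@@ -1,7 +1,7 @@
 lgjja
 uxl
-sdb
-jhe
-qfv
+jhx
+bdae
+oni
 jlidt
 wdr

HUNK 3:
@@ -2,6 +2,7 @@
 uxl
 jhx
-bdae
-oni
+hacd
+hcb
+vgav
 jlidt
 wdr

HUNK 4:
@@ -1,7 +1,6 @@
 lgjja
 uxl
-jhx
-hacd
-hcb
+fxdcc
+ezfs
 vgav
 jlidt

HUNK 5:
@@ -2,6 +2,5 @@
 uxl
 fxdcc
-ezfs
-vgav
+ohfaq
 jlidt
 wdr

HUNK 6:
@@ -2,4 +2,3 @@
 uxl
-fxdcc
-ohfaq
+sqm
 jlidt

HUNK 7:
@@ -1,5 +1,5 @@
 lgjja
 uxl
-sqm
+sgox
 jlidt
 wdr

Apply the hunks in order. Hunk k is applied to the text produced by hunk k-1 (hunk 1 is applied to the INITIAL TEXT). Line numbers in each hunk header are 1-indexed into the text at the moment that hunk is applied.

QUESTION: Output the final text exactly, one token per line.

Answer: lgjja
uxl
sgox
jlidt
wdr

Derivation:
Hunk 1: at line 1 remove [lcag,vjlv] add [sdb,jhe] -> 7 lines: lgjja uxl sdb jhe qfv jlidt wdr
Hunk 2: at line 1 remove [sdb,jhe,qfv] add [jhx,bdae,oni] -> 7 lines: lgjja uxl jhx bdae oni jlidt wdr
Hunk 3: at line 2 remove [bdae,oni] add [hacd,hcb,vgav] -> 8 lines: lgjja uxl jhx hacd hcb vgav jlidt wdr
Hunk 4: at line 1 remove [jhx,hacd,hcb] add [fxdcc,ezfs] -> 7 lines: lgjja uxl fxdcc ezfs vgav jlidt wdr
Hunk 5: at line 2 remove [ezfs,vgav] add [ohfaq] -> 6 lines: lgjja uxl fxdcc ohfaq jlidt wdr
Hunk 6: at line 2 remove [fxdcc,ohfaq] add [sqm] -> 5 lines: lgjja uxl sqm jlidt wdr
Hunk 7: at line 1 remove [sqm] add [sgox] -> 5 lines: lgjja uxl sgox jlidt wdr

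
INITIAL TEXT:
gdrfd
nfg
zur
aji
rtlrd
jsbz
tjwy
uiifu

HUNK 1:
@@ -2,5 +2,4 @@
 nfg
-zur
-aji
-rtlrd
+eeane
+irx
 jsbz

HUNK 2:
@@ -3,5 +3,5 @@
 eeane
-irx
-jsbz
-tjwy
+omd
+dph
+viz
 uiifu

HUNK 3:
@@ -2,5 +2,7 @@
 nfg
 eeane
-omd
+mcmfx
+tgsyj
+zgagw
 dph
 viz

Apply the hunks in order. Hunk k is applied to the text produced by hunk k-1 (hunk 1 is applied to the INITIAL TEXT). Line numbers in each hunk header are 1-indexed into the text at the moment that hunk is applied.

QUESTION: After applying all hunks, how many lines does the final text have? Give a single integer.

Answer: 9

Derivation:
Hunk 1: at line 2 remove [zur,aji,rtlrd] add [eeane,irx] -> 7 lines: gdrfd nfg eeane irx jsbz tjwy uiifu
Hunk 2: at line 3 remove [irx,jsbz,tjwy] add [omd,dph,viz] -> 7 lines: gdrfd nfg eeane omd dph viz uiifu
Hunk 3: at line 2 remove [omd] add [mcmfx,tgsyj,zgagw] -> 9 lines: gdrfd nfg eeane mcmfx tgsyj zgagw dph viz uiifu
Final line count: 9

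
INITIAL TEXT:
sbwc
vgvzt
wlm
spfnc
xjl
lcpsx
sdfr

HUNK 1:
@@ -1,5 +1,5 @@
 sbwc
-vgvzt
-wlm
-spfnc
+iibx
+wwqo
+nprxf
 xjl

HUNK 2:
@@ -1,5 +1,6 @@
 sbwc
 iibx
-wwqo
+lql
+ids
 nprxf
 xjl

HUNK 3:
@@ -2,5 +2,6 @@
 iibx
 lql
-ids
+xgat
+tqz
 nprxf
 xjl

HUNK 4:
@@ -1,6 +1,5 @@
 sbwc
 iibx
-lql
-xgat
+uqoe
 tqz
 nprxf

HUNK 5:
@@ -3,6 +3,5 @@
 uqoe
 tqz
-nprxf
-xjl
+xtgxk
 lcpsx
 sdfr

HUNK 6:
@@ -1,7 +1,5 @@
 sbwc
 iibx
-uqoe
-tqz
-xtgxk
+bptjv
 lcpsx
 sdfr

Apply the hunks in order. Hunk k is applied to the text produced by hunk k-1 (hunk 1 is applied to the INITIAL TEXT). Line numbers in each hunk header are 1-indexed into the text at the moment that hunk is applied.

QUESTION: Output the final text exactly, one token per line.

Answer: sbwc
iibx
bptjv
lcpsx
sdfr

Derivation:
Hunk 1: at line 1 remove [vgvzt,wlm,spfnc] add [iibx,wwqo,nprxf] -> 7 lines: sbwc iibx wwqo nprxf xjl lcpsx sdfr
Hunk 2: at line 1 remove [wwqo] add [lql,ids] -> 8 lines: sbwc iibx lql ids nprxf xjl lcpsx sdfr
Hunk 3: at line 2 remove [ids] add [xgat,tqz] -> 9 lines: sbwc iibx lql xgat tqz nprxf xjl lcpsx sdfr
Hunk 4: at line 1 remove [lql,xgat] add [uqoe] -> 8 lines: sbwc iibx uqoe tqz nprxf xjl lcpsx sdfr
Hunk 5: at line 3 remove [nprxf,xjl] add [xtgxk] -> 7 lines: sbwc iibx uqoe tqz xtgxk lcpsx sdfr
Hunk 6: at line 1 remove [uqoe,tqz,xtgxk] add [bptjv] -> 5 lines: sbwc iibx bptjv lcpsx sdfr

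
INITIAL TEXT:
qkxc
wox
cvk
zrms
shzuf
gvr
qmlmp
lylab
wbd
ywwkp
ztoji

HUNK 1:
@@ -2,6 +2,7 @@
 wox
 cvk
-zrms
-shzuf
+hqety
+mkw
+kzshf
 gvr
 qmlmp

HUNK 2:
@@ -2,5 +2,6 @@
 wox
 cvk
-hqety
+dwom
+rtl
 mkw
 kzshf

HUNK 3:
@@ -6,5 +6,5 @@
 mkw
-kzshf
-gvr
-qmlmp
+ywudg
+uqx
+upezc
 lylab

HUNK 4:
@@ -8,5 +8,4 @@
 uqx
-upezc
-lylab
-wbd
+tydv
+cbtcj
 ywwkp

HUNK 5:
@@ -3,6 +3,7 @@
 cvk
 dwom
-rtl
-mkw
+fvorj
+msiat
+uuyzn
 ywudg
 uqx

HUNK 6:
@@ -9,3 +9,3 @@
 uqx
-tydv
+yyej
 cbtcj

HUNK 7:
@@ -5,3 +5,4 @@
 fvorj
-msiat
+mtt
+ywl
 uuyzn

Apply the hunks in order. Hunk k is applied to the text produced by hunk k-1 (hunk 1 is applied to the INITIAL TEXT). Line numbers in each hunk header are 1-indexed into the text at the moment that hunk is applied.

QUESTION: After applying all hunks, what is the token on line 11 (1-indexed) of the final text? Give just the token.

Hunk 1: at line 2 remove [zrms,shzuf] add [hqety,mkw,kzshf] -> 12 lines: qkxc wox cvk hqety mkw kzshf gvr qmlmp lylab wbd ywwkp ztoji
Hunk 2: at line 2 remove [hqety] add [dwom,rtl] -> 13 lines: qkxc wox cvk dwom rtl mkw kzshf gvr qmlmp lylab wbd ywwkp ztoji
Hunk 3: at line 6 remove [kzshf,gvr,qmlmp] add [ywudg,uqx,upezc] -> 13 lines: qkxc wox cvk dwom rtl mkw ywudg uqx upezc lylab wbd ywwkp ztoji
Hunk 4: at line 8 remove [upezc,lylab,wbd] add [tydv,cbtcj] -> 12 lines: qkxc wox cvk dwom rtl mkw ywudg uqx tydv cbtcj ywwkp ztoji
Hunk 5: at line 3 remove [rtl,mkw] add [fvorj,msiat,uuyzn] -> 13 lines: qkxc wox cvk dwom fvorj msiat uuyzn ywudg uqx tydv cbtcj ywwkp ztoji
Hunk 6: at line 9 remove [tydv] add [yyej] -> 13 lines: qkxc wox cvk dwom fvorj msiat uuyzn ywudg uqx yyej cbtcj ywwkp ztoji
Hunk 7: at line 5 remove [msiat] add [mtt,ywl] -> 14 lines: qkxc wox cvk dwom fvorj mtt ywl uuyzn ywudg uqx yyej cbtcj ywwkp ztoji
Final line 11: yyej

Answer: yyej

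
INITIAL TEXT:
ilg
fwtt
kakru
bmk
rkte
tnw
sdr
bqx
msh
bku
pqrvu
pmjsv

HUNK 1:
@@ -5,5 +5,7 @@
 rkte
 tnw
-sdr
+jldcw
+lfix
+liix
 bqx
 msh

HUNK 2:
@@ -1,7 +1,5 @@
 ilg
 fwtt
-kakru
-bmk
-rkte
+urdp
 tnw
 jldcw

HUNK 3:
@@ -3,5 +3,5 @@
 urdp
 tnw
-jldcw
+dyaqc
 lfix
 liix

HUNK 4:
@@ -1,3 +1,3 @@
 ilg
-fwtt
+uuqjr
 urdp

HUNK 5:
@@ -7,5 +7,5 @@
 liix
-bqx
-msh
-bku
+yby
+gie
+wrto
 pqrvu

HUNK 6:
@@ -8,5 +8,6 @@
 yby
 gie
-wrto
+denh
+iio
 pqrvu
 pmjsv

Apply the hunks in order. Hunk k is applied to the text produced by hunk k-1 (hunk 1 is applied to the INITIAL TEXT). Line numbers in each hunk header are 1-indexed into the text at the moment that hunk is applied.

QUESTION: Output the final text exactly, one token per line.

Hunk 1: at line 5 remove [sdr] add [jldcw,lfix,liix] -> 14 lines: ilg fwtt kakru bmk rkte tnw jldcw lfix liix bqx msh bku pqrvu pmjsv
Hunk 2: at line 1 remove [kakru,bmk,rkte] add [urdp] -> 12 lines: ilg fwtt urdp tnw jldcw lfix liix bqx msh bku pqrvu pmjsv
Hunk 3: at line 3 remove [jldcw] add [dyaqc] -> 12 lines: ilg fwtt urdp tnw dyaqc lfix liix bqx msh bku pqrvu pmjsv
Hunk 4: at line 1 remove [fwtt] add [uuqjr] -> 12 lines: ilg uuqjr urdp tnw dyaqc lfix liix bqx msh bku pqrvu pmjsv
Hunk 5: at line 7 remove [bqx,msh,bku] add [yby,gie,wrto] -> 12 lines: ilg uuqjr urdp tnw dyaqc lfix liix yby gie wrto pqrvu pmjsv
Hunk 6: at line 8 remove [wrto] add [denh,iio] -> 13 lines: ilg uuqjr urdp tnw dyaqc lfix liix yby gie denh iio pqrvu pmjsv

Answer: ilg
uuqjr
urdp
tnw
dyaqc
lfix
liix
yby
gie
denh
iio
pqrvu
pmjsv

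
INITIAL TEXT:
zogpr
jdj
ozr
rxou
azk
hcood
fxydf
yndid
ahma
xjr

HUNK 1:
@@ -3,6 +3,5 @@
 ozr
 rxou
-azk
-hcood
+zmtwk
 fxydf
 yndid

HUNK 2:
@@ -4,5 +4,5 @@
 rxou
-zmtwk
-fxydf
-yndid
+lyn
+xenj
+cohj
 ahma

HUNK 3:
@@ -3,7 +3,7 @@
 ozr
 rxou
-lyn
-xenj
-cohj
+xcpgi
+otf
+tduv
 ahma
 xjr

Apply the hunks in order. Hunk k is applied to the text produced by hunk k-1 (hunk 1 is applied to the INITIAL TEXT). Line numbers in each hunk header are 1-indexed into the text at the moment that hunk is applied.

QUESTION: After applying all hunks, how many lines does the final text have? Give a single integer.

Answer: 9

Derivation:
Hunk 1: at line 3 remove [azk,hcood] add [zmtwk] -> 9 lines: zogpr jdj ozr rxou zmtwk fxydf yndid ahma xjr
Hunk 2: at line 4 remove [zmtwk,fxydf,yndid] add [lyn,xenj,cohj] -> 9 lines: zogpr jdj ozr rxou lyn xenj cohj ahma xjr
Hunk 3: at line 3 remove [lyn,xenj,cohj] add [xcpgi,otf,tduv] -> 9 lines: zogpr jdj ozr rxou xcpgi otf tduv ahma xjr
Final line count: 9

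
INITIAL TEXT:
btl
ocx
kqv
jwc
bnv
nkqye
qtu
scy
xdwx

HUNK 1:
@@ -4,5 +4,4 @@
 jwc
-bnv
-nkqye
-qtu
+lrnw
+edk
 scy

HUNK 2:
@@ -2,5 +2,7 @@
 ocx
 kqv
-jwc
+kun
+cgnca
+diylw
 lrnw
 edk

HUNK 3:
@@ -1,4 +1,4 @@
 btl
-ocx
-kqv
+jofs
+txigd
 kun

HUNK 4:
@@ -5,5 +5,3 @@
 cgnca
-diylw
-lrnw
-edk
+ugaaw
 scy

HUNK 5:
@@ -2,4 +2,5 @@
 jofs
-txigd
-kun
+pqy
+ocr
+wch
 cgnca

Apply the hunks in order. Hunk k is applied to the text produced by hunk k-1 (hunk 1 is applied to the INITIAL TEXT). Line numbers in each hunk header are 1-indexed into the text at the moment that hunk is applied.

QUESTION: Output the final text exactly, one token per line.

Answer: btl
jofs
pqy
ocr
wch
cgnca
ugaaw
scy
xdwx

Derivation:
Hunk 1: at line 4 remove [bnv,nkqye,qtu] add [lrnw,edk] -> 8 lines: btl ocx kqv jwc lrnw edk scy xdwx
Hunk 2: at line 2 remove [jwc] add [kun,cgnca,diylw] -> 10 lines: btl ocx kqv kun cgnca diylw lrnw edk scy xdwx
Hunk 3: at line 1 remove [ocx,kqv] add [jofs,txigd] -> 10 lines: btl jofs txigd kun cgnca diylw lrnw edk scy xdwx
Hunk 4: at line 5 remove [diylw,lrnw,edk] add [ugaaw] -> 8 lines: btl jofs txigd kun cgnca ugaaw scy xdwx
Hunk 5: at line 2 remove [txigd,kun] add [pqy,ocr,wch] -> 9 lines: btl jofs pqy ocr wch cgnca ugaaw scy xdwx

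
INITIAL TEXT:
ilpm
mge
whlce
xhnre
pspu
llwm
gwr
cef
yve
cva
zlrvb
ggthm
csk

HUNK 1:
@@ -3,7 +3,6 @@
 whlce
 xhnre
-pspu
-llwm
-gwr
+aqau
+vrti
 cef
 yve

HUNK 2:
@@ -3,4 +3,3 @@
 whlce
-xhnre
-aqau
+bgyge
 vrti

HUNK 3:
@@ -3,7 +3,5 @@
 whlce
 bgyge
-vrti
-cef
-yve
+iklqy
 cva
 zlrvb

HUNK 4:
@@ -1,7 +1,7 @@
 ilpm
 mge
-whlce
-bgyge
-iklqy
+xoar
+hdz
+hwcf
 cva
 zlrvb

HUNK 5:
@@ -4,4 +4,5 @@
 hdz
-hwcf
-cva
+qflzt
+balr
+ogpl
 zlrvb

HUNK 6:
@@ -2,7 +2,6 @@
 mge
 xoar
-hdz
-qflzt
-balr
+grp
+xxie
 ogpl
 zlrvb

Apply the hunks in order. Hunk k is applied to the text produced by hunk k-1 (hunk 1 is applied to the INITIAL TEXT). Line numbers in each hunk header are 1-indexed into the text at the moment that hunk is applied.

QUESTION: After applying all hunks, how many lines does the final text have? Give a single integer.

Answer: 9

Derivation:
Hunk 1: at line 3 remove [pspu,llwm,gwr] add [aqau,vrti] -> 12 lines: ilpm mge whlce xhnre aqau vrti cef yve cva zlrvb ggthm csk
Hunk 2: at line 3 remove [xhnre,aqau] add [bgyge] -> 11 lines: ilpm mge whlce bgyge vrti cef yve cva zlrvb ggthm csk
Hunk 3: at line 3 remove [vrti,cef,yve] add [iklqy] -> 9 lines: ilpm mge whlce bgyge iklqy cva zlrvb ggthm csk
Hunk 4: at line 1 remove [whlce,bgyge,iklqy] add [xoar,hdz,hwcf] -> 9 lines: ilpm mge xoar hdz hwcf cva zlrvb ggthm csk
Hunk 5: at line 4 remove [hwcf,cva] add [qflzt,balr,ogpl] -> 10 lines: ilpm mge xoar hdz qflzt balr ogpl zlrvb ggthm csk
Hunk 6: at line 2 remove [hdz,qflzt,balr] add [grp,xxie] -> 9 lines: ilpm mge xoar grp xxie ogpl zlrvb ggthm csk
Final line count: 9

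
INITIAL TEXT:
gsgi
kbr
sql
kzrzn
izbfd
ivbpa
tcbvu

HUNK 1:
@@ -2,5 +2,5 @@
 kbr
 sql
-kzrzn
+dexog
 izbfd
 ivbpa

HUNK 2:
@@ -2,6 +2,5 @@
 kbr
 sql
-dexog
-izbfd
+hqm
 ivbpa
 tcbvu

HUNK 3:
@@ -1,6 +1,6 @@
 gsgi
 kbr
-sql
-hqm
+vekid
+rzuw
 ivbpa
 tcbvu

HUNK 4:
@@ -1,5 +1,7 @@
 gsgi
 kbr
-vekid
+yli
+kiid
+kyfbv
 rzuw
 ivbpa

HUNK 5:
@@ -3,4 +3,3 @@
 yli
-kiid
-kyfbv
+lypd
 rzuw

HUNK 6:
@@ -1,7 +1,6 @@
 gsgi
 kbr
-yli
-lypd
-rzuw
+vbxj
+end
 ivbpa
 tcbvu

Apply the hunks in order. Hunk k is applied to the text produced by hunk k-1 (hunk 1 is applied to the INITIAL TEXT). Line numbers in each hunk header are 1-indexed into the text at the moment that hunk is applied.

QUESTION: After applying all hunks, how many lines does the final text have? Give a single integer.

Hunk 1: at line 2 remove [kzrzn] add [dexog] -> 7 lines: gsgi kbr sql dexog izbfd ivbpa tcbvu
Hunk 2: at line 2 remove [dexog,izbfd] add [hqm] -> 6 lines: gsgi kbr sql hqm ivbpa tcbvu
Hunk 3: at line 1 remove [sql,hqm] add [vekid,rzuw] -> 6 lines: gsgi kbr vekid rzuw ivbpa tcbvu
Hunk 4: at line 1 remove [vekid] add [yli,kiid,kyfbv] -> 8 lines: gsgi kbr yli kiid kyfbv rzuw ivbpa tcbvu
Hunk 5: at line 3 remove [kiid,kyfbv] add [lypd] -> 7 lines: gsgi kbr yli lypd rzuw ivbpa tcbvu
Hunk 6: at line 1 remove [yli,lypd,rzuw] add [vbxj,end] -> 6 lines: gsgi kbr vbxj end ivbpa tcbvu
Final line count: 6

Answer: 6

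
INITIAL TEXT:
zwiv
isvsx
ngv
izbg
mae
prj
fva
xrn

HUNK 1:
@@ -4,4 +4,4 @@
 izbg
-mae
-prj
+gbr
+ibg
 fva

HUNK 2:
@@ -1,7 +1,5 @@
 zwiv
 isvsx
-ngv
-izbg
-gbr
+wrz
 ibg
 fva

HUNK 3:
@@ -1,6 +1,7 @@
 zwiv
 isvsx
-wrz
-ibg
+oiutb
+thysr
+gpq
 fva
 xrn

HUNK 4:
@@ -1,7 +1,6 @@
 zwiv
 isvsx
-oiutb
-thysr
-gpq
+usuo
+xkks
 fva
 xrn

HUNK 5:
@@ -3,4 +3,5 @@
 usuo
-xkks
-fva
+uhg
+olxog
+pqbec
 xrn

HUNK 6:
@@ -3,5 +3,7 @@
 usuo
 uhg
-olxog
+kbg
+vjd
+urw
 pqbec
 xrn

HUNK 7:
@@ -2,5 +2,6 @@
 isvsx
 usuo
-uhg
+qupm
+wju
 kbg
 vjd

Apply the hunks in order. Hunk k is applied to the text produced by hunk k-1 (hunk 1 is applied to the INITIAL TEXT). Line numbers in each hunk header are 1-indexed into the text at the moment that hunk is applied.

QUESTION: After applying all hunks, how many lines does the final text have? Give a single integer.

Answer: 10

Derivation:
Hunk 1: at line 4 remove [mae,prj] add [gbr,ibg] -> 8 lines: zwiv isvsx ngv izbg gbr ibg fva xrn
Hunk 2: at line 1 remove [ngv,izbg,gbr] add [wrz] -> 6 lines: zwiv isvsx wrz ibg fva xrn
Hunk 3: at line 1 remove [wrz,ibg] add [oiutb,thysr,gpq] -> 7 lines: zwiv isvsx oiutb thysr gpq fva xrn
Hunk 4: at line 1 remove [oiutb,thysr,gpq] add [usuo,xkks] -> 6 lines: zwiv isvsx usuo xkks fva xrn
Hunk 5: at line 3 remove [xkks,fva] add [uhg,olxog,pqbec] -> 7 lines: zwiv isvsx usuo uhg olxog pqbec xrn
Hunk 6: at line 3 remove [olxog] add [kbg,vjd,urw] -> 9 lines: zwiv isvsx usuo uhg kbg vjd urw pqbec xrn
Hunk 7: at line 2 remove [uhg] add [qupm,wju] -> 10 lines: zwiv isvsx usuo qupm wju kbg vjd urw pqbec xrn
Final line count: 10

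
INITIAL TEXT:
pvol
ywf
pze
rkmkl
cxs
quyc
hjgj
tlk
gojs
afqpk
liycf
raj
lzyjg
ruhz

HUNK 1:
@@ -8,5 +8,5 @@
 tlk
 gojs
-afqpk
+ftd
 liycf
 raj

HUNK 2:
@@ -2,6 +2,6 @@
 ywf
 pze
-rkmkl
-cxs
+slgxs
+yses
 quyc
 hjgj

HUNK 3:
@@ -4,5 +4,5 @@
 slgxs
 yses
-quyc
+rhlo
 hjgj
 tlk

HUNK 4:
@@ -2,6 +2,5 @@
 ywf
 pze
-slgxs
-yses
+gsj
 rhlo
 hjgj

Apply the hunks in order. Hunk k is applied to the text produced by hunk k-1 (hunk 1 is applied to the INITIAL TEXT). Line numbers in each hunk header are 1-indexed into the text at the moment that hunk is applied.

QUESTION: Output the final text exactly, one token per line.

Answer: pvol
ywf
pze
gsj
rhlo
hjgj
tlk
gojs
ftd
liycf
raj
lzyjg
ruhz

Derivation:
Hunk 1: at line 8 remove [afqpk] add [ftd] -> 14 lines: pvol ywf pze rkmkl cxs quyc hjgj tlk gojs ftd liycf raj lzyjg ruhz
Hunk 2: at line 2 remove [rkmkl,cxs] add [slgxs,yses] -> 14 lines: pvol ywf pze slgxs yses quyc hjgj tlk gojs ftd liycf raj lzyjg ruhz
Hunk 3: at line 4 remove [quyc] add [rhlo] -> 14 lines: pvol ywf pze slgxs yses rhlo hjgj tlk gojs ftd liycf raj lzyjg ruhz
Hunk 4: at line 2 remove [slgxs,yses] add [gsj] -> 13 lines: pvol ywf pze gsj rhlo hjgj tlk gojs ftd liycf raj lzyjg ruhz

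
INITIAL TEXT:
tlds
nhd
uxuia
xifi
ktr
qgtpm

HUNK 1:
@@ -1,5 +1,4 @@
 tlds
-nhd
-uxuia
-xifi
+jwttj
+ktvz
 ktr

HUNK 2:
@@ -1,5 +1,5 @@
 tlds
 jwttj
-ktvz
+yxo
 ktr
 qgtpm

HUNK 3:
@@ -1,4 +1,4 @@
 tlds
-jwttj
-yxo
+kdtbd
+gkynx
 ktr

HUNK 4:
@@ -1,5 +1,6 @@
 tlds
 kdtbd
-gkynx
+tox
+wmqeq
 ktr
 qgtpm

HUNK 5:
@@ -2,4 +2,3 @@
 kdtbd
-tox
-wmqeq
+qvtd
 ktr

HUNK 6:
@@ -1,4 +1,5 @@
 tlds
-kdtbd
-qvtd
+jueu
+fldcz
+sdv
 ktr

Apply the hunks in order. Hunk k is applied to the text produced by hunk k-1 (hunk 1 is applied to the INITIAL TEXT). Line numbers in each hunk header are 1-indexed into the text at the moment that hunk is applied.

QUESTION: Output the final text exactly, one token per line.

Hunk 1: at line 1 remove [nhd,uxuia,xifi] add [jwttj,ktvz] -> 5 lines: tlds jwttj ktvz ktr qgtpm
Hunk 2: at line 1 remove [ktvz] add [yxo] -> 5 lines: tlds jwttj yxo ktr qgtpm
Hunk 3: at line 1 remove [jwttj,yxo] add [kdtbd,gkynx] -> 5 lines: tlds kdtbd gkynx ktr qgtpm
Hunk 4: at line 1 remove [gkynx] add [tox,wmqeq] -> 6 lines: tlds kdtbd tox wmqeq ktr qgtpm
Hunk 5: at line 2 remove [tox,wmqeq] add [qvtd] -> 5 lines: tlds kdtbd qvtd ktr qgtpm
Hunk 6: at line 1 remove [kdtbd,qvtd] add [jueu,fldcz,sdv] -> 6 lines: tlds jueu fldcz sdv ktr qgtpm

Answer: tlds
jueu
fldcz
sdv
ktr
qgtpm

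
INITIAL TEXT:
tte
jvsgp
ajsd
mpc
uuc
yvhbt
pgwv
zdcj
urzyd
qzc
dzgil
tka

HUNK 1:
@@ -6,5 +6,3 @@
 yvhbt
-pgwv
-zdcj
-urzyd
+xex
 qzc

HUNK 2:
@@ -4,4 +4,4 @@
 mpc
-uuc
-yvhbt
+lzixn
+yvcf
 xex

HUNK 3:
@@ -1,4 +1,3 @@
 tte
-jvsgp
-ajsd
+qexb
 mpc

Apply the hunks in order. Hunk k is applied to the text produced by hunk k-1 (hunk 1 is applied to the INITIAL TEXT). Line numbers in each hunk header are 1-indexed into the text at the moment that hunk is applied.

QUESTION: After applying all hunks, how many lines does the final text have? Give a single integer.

Hunk 1: at line 6 remove [pgwv,zdcj,urzyd] add [xex] -> 10 lines: tte jvsgp ajsd mpc uuc yvhbt xex qzc dzgil tka
Hunk 2: at line 4 remove [uuc,yvhbt] add [lzixn,yvcf] -> 10 lines: tte jvsgp ajsd mpc lzixn yvcf xex qzc dzgil tka
Hunk 3: at line 1 remove [jvsgp,ajsd] add [qexb] -> 9 lines: tte qexb mpc lzixn yvcf xex qzc dzgil tka
Final line count: 9

Answer: 9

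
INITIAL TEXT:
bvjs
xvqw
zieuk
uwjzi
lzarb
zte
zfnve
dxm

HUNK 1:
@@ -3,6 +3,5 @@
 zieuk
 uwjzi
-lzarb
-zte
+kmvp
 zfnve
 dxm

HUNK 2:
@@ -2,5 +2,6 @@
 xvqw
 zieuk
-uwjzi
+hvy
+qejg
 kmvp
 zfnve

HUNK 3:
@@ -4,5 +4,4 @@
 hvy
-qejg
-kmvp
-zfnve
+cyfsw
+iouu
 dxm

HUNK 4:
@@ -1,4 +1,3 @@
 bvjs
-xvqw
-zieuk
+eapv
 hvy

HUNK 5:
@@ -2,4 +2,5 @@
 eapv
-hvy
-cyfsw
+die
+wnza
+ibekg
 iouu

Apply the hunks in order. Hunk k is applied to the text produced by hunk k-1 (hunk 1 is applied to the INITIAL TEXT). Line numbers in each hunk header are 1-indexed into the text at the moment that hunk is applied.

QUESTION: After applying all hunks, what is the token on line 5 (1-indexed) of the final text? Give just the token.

Answer: ibekg

Derivation:
Hunk 1: at line 3 remove [lzarb,zte] add [kmvp] -> 7 lines: bvjs xvqw zieuk uwjzi kmvp zfnve dxm
Hunk 2: at line 2 remove [uwjzi] add [hvy,qejg] -> 8 lines: bvjs xvqw zieuk hvy qejg kmvp zfnve dxm
Hunk 3: at line 4 remove [qejg,kmvp,zfnve] add [cyfsw,iouu] -> 7 lines: bvjs xvqw zieuk hvy cyfsw iouu dxm
Hunk 4: at line 1 remove [xvqw,zieuk] add [eapv] -> 6 lines: bvjs eapv hvy cyfsw iouu dxm
Hunk 5: at line 2 remove [hvy,cyfsw] add [die,wnza,ibekg] -> 7 lines: bvjs eapv die wnza ibekg iouu dxm
Final line 5: ibekg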